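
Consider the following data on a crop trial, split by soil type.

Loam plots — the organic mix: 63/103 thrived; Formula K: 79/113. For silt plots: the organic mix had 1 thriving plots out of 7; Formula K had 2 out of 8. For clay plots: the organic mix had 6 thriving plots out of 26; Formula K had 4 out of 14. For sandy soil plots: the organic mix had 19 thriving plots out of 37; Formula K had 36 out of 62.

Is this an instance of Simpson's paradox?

No

Loam: the organic mix 63/103 = 61.2%, Formula K 79/113 = 69.9% → Formula K
Silt: the organic mix 1/7 = 14.3%, Formula K 2/8 = 25.0% → Formula K
Clay: the organic mix 6/26 = 23.1%, Formula K 4/14 = 28.6% → Formula K
Sandy soil: the organic mix 19/37 = 51.4%, Formula K 36/62 = 58.1% → Formula K
Overall: the organic mix 89/173 = 51.4%, Formula K 121/197 = 61.4% → Formula K
Formula K wins overall and in every soil group — no reversal.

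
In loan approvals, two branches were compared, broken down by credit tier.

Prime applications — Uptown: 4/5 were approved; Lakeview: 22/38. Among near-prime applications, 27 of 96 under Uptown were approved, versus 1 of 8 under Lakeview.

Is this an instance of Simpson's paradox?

Yes

Prime: Uptown 4/5 = 80.0%, Lakeview 22/38 = 57.9% → Uptown
Near-prime: Uptown 27/96 = 28.1%, Lakeview 1/8 = 12.5% → Uptown
Overall: Uptown 31/101 = 30.7%, Lakeview 23/46 = 50.0% → Lakeview
Uptown wins each credit group but Lakeview wins overall — the comparison reverses. Uptown's applications skew toward near-prime, which has a lower base rate.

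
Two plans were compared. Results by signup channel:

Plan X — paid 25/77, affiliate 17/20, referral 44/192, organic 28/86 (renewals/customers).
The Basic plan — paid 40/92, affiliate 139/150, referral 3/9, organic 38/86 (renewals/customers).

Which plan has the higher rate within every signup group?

the Basic plan

Paid: Plan X 25/77 = 32.5%, the Basic plan 40/92 = 43.5% → the Basic plan
Affiliate: Plan X 17/20 = 85.0%, the Basic plan 139/150 = 92.7% → the Basic plan
Referral: Plan X 44/192 = 22.9%, the Basic plan 3/9 = 33.3% → the Basic plan
Organic: Plan X 28/86 = 32.6%, the Basic plan 38/86 = 44.2% → the Basic plan
The Basic plan has the higher rate in all 4 groups.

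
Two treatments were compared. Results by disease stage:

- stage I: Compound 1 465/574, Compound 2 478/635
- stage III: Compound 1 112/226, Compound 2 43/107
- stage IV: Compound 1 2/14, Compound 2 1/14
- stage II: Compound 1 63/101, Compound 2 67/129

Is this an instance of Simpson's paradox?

Stage I: Compound 1 465/574 = 81.0%, Compound 2 478/635 = 75.3% → Compound 1
Stage III: Compound 1 112/226 = 49.6%, Compound 2 43/107 = 40.2% → Compound 1
Stage IV: Compound 1 2/14 = 14.3%, Compound 2 1/14 = 7.1% → Compound 1
Stage II: Compound 1 63/101 = 62.4%, Compound 2 67/129 = 51.9% → Compound 1
Overall: Compound 1 642/915 = 70.2%, Compound 2 589/885 = 66.6% → Compound 1
Compound 1 wins overall and in every disease group — no reversal.

No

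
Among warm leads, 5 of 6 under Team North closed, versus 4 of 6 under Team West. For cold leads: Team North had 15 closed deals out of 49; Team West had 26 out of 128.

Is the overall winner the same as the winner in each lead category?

Warm: Team North 5/6 = 83.3%, Team West 4/6 = 66.7% → Team North
Cold: Team North 15/49 = 30.6%, Team West 26/128 = 20.3% → Team North
Overall: Team North 20/55 = 36.4%, Team West 30/134 = 22.4% → Team North
Team North wins overall and in every lead group — no reversal.

Yes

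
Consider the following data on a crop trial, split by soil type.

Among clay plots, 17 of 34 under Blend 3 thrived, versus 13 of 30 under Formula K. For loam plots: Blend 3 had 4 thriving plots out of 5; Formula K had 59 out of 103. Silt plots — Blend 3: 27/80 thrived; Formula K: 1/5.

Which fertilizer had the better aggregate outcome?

Clay: Blend 3 17/34 = 50.0%, Formula K 13/30 = 43.3% → Blend 3
Loam: Blend 3 4/5 = 80.0%, Formula K 59/103 = 57.3% → Blend 3
Silt: Blend 3 27/80 = 33.8%, Formula K 1/5 = 20.0% → Blend 3
Overall: Blend 3 48/119 = 40.3%, Formula K 73/138 = 52.9% → Formula K
(Blend 3 wins every soil group but Formula K wins overall — Blend 3's plots skew toward the low-rate silt group.)

Formula K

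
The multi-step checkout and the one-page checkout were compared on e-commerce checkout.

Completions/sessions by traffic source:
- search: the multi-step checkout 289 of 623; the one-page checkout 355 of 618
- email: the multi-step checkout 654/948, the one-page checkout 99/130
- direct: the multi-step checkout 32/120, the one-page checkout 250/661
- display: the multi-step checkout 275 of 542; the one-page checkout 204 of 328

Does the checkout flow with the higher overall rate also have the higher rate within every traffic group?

Search: the multi-step checkout 289/623 = 46.4%, the one-page checkout 355/618 = 57.4% → the one-page checkout
Email: the multi-step checkout 654/948 = 69.0%, the one-page checkout 99/130 = 76.2% → the one-page checkout
Direct: the multi-step checkout 32/120 = 26.7%, the one-page checkout 250/661 = 37.8% → the one-page checkout
Display: the multi-step checkout 275/542 = 50.7%, the one-page checkout 204/328 = 62.2% → the one-page checkout
Overall: the multi-step checkout 1250/2233 = 56.0%, the one-page checkout 908/1737 = 52.3% → the multi-step checkout
The one-page checkout wins each traffic group but the multi-step checkout wins overall — the comparison reverses. The one-page checkout's sessions skew toward direct, which has a lower base rate.

No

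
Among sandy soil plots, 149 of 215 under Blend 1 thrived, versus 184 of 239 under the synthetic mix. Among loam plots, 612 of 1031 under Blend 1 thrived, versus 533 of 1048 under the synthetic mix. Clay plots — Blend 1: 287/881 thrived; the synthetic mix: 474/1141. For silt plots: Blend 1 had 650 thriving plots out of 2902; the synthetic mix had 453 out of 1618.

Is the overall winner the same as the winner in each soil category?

Sandy soil: Blend 1 149/215 = 69.3%, the synthetic mix 184/239 = 77.0% → the synthetic mix
Loam: Blend 1 612/1031 = 59.4%, the synthetic mix 533/1048 = 50.9% → Blend 1
Clay: Blend 1 287/881 = 32.6%, the synthetic mix 474/1141 = 41.5% → the synthetic mix
Silt: Blend 1 650/2902 = 22.4%, the synthetic mix 453/1618 = 28.0% → the synthetic mix
Overall: Blend 1 1698/5029 = 33.8%, the synthetic mix 1644/4046 = 40.6% → the synthetic mix
Neither sweeps: Blend 1 wins 1 of 4 groups, the synthetic mix wins 3. The synthetic mix wins overall but not every group — no Simpson reversal.

No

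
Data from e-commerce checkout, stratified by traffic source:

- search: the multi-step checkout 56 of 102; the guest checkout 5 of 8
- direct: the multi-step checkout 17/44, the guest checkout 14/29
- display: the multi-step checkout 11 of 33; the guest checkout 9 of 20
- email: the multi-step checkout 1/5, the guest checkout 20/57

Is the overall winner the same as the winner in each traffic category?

Search: the multi-step checkout 56/102 = 54.9%, the guest checkout 5/8 = 62.5% → the guest checkout
Direct: the multi-step checkout 17/44 = 38.6%, the guest checkout 14/29 = 48.3% → the guest checkout
Display: the multi-step checkout 11/33 = 33.3%, the guest checkout 9/20 = 45.0% → the guest checkout
Email: the multi-step checkout 1/5 = 20.0%, the guest checkout 20/57 = 35.1% → the guest checkout
Overall: the multi-step checkout 85/184 = 46.2%, the guest checkout 48/114 = 42.1% → the multi-step checkout
The guest checkout wins each traffic group but the multi-step checkout wins overall — the comparison reverses. The guest checkout's sessions skew toward email, which has a lower base rate.

No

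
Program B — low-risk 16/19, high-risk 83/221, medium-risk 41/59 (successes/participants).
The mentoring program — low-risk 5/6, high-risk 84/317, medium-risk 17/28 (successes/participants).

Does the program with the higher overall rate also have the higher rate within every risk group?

Low-risk: Program B 16/19 = 84.2%, the mentoring program 5/6 = 83.3% → Program B
High-risk: Program B 83/221 = 37.6%, the mentoring program 84/317 = 26.5% → Program B
Medium-risk: Program B 41/59 = 69.5%, the mentoring program 17/28 = 60.7% → Program B
Overall: Program B 140/299 = 46.8%, the mentoring program 106/351 = 30.2% → Program B
Program B wins overall and in every risk group — no reversal.

Yes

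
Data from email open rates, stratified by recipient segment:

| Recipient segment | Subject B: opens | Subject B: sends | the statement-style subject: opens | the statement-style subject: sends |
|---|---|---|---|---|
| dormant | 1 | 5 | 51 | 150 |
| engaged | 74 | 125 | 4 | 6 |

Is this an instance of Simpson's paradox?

Dormant: Subject B 1/5 = 20.0%, the statement-style subject 51/150 = 34.0% → the statement-style subject
Engaged: Subject B 74/125 = 59.2%, the statement-style subject 4/6 = 66.7% → the statement-style subject
Overall: Subject B 75/130 = 57.7%, the statement-style subject 55/156 = 35.3% → Subject B
The statement-style subject wins each recipient group but Subject B wins overall — the comparison reverses. The statement-style subject's sends skew toward dormant, which has a lower base rate.

Yes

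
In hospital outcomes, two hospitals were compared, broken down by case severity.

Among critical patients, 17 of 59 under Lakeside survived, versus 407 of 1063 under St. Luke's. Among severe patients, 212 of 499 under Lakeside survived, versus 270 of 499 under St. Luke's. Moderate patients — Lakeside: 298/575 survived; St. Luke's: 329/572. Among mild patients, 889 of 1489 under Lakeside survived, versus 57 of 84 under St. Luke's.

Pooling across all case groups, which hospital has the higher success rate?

Critical: Lakeside 17/59 = 28.8%, St. Luke's 407/1063 = 38.3% → St. Luke's
Severe: Lakeside 212/499 = 42.5%, St. Luke's 270/499 = 54.1% → St. Luke's
Moderate: Lakeside 298/575 = 51.8%, St. Luke's 329/572 = 57.5% → St. Luke's
Mild: Lakeside 889/1489 = 59.7%, St. Luke's 57/84 = 67.9% → St. Luke's
Overall: Lakeside 1416/2622 = 54.0%, St. Luke's 1063/2218 = 47.9% → Lakeside
(St. Luke's wins every case group but Lakeside wins overall — St. Luke's's patients skew toward the low-rate critical group.)

Lakeside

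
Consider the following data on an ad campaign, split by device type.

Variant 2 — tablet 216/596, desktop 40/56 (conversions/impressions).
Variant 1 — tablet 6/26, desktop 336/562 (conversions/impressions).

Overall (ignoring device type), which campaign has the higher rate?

Variant 1

Tablet: Variant 2 216/596 = 36.2%, Variant 1 6/26 = 23.1% → Variant 2
Desktop: Variant 2 40/56 = 71.4%, Variant 1 336/562 = 59.8% → Variant 2
Overall: Variant 2 256/652 = 39.3%, Variant 1 342/588 = 58.2% → Variant 1
(Variant 2 wins every device group but Variant 1 wins overall — Variant 2's impressions skew toward the low-rate tablet group.)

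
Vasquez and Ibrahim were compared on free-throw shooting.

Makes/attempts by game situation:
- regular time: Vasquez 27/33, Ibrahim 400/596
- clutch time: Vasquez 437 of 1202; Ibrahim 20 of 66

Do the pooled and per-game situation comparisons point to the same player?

Regular time: Vasquez 27/33 = 81.8%, Ibrahim 400/596 = 67.1% → Vasquez
Clutch time: Vasquez 437/1202 = 36.4%, Ibrahim 20/66 = 30.3% → Vasquez
Overall: Vasquez 464/1235 = 37.6%, Ibrahim 420/662 = 63.4% → Ibrahim
Vasquez wins each game group but Ibrahim wins overall — the comparison reverses. Vasquez's attempts skew toward clutch time, which has a lower base rate.

No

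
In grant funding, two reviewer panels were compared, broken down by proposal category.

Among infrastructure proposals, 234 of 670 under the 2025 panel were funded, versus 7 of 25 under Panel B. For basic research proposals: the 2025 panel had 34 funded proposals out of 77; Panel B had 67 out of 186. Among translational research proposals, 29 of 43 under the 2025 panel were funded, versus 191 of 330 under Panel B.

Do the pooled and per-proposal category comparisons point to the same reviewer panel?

Infrastructure: the 2025 panel 234/670 = 34.9%, Panel B 7/25 = 28.0% → the 2025 panel
Basic research: the 2025 panel 34/77 = 44.2%, Panel B 67/186 = 36.0% → the 2025 panel
Translational research: the 2025 panel 29/43 = 67.4%, Panel B 191/330 = 57.9% → the 2025 panel
Overall: the 2025 panel 297/790 = 37.6%, Panel B 265/541 = 49.0% → Panel B
The 2025 panel wins each proposal group but Panel B wins overall — the comparison reverses. The 2025 panel's proposals skew toward infrastructure, which has a lower base rate.

No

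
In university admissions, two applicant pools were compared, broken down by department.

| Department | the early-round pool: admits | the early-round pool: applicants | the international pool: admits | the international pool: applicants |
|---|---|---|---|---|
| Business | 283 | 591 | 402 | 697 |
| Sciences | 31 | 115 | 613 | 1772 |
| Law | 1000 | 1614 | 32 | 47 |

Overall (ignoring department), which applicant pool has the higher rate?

the early-round pool

Business: the early-round pool 283/591 = 47.9%, the international pool 402/697 = 57.7% → the international pool
Sciences: the early-round pool 31/115 = 27.0%, the international pool 613/1772 = 34.6% → the international pool
Law: the early-round pool 1000/1614 = 62.0%, the international pool 32/47 = 68.1% → the international pool
Overall: the early-round pool 1314/2320 = 56.6%, the international pool 1047/2516 = 41.6% → the early-round pool
(The international pool wins every department group but the early-round pool wins overall — the international pool's applicants skew toward the low-rate Sciences group.)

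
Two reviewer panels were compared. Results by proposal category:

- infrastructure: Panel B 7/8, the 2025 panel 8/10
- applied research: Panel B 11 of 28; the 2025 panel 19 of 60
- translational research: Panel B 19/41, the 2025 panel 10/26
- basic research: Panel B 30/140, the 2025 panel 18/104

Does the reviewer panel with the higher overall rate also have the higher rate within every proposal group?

Yes

Infrastructure: Panel B 7/8 = 87.5%, the 2025 panel 8/10 = 80.0% → Panel B
Applied research: Panel B 11/28 = 39.3%, the 2025 panel 19/60 = 31.7% → Panel B
Translational research: Panel B 19/41 = 46.3%, the 2025 panel 10/26 = 38.5% → Panel B
Basic research: Panel B 30/140 = 21.4%, the 2025 panel 18/104 = 17.3% → Panel B
Overall: Panel B 67/217 = 30.9%, the 2025 panel 55/200 = 27.5% → Panel B
Panel B wins overall and in every proposal group — no reversal.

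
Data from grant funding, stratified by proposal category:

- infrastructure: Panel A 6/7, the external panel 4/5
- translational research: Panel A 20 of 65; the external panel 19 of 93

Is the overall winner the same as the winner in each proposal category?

Yes

Infrastructure: Panel A 6/7 = 85.7%, the external panel 4/5 = 80.0% → Panel A
Translational research: Panel A 20/65 = 30.8%, the external panel 19/93 = 20.4% → Panel A
Overall: Panel A 26/72 = 36.1%, the external panel 23/98 = 23.5% → Panel A
Panel A wins overall and in every proposal group — no reversal.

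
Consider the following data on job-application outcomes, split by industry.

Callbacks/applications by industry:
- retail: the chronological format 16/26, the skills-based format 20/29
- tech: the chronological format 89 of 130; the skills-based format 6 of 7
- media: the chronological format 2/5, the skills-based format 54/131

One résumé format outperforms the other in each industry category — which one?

the skills-based format

Retail: the chronological format 16/26 = 61.5%, the skills-based format 20/29 = 69.0% → the skills-based format
Tech: the chronological format 89/130 = 68.5%, the skills-based format 6/7 = 85.7% → the skills-based format
Media: the chronological format 2/5 = 40.0%, the skills-based format 54/131 = 41.2% → the skills-based format
The skills-based format has the higher rate in all 3 groups.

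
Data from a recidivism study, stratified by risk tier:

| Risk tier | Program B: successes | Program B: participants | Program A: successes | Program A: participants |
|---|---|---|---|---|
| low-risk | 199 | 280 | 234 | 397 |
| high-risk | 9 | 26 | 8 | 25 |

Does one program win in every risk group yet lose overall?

Low-risk: Program B 199/280 = 71.1%, Program A 234/397 = 58.9% → Program B
High-risk: Program B 9/26 = 34.6%, Program A 8/25 = 32.0% → Program B
Overall: Program B 208/306 = 68.0%, Program A 242/422 = 57.3% → Program B
Program B wins overall and in every risk group — no reversal.

No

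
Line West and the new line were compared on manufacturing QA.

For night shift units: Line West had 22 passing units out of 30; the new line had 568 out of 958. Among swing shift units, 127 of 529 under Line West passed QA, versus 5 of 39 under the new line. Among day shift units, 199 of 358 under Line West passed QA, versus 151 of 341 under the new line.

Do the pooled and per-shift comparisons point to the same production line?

Night shift: Line West 22/30 = 73.3%, the new line 568/958 = 59.3% → Line West
Swing shift: Line West 127/529 = 24.0%, the new line 5/39 = 12.8% → Line West
Day shift: Line West 199/358 = 55.6%, the new line 151/341 = 44.3% → Line West
Overall: Line West 348/917 = 37.9%, the new line 724/1338 = 54.1% → the new line
Line West wins each shift group but the new line wins overall — the comparison reverses. Line West's units skew toward swing shift, which has a lower base rate.

No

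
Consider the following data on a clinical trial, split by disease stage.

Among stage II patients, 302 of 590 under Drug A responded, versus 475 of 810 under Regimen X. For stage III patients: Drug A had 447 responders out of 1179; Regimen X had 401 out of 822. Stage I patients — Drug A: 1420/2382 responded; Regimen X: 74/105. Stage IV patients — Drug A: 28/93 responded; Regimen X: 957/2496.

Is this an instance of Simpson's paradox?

Yes

Stage II: Drug A 302/590 = 51.2%, Regimen X 475/810 = 58.6% → Regimen X
Stage III: Drug A 447/1179 = 37.9%, Regimen X 401/822 = 48.8% → Regimen X
Stage I: Drug A 1420/2382 = 59.6%, Regimen X 74/105 = 70.5% → Regimen X
Stage IV: Drug A 28/93 = 30.1%, Regimen X 957/2496 = 38.3% → Regimen X
Overall: Drug A 2197/4244 = 51.8%, Regimen X 1907/4233 = 45.1% → Drug A
Regimen X wins each disease group but Drug A wins overall — the comparison reverses. Regimen X's patients skew toward stage IV, which has a lower base rate.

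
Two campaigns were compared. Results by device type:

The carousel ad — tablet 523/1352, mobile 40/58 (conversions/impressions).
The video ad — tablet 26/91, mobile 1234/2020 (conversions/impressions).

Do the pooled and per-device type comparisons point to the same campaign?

No

Tablet: the carousel ad 523/1352 = 38.7%, the video ad 26/91 = 28.6% → the carousel ad
Mobile: the carousel ad 40/58 = 69.0%, the video ad 1234/2020 = 61.1% → the carousel ad
Overall: the carousel ad 563/1410 = 39.9%, the video ad 1260/2111 = 59.7% → the video ad
The carousel ad wins each device group but the video ad wins overall — the comparison reverses. The carousel ad's impressions skew toward tablet, which has a lower base rate.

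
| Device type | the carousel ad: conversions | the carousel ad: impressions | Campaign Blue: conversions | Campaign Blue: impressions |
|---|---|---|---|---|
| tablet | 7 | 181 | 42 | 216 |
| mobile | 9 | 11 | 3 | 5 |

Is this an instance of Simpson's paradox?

No

Tablet: the carousel ad 7/181 = 3.9%, Campaign Blue 42/216 = 19.4% → Campaign Blue
Mobile: the carousel ad 9/11 = 81.8%, Campaign Blue 3/5 = 60.0% → the carousel ad
Overall: the carousel ad 16/192 = 8.3%, Campaign Blue 45/221 = 20.4% → Campaign Blue
Neither sweeps: the carousel ad wins 1 of 2 groups, Campaign Blue wins 1. Campaign Blue wins overall but not every group — no Simpson reversal.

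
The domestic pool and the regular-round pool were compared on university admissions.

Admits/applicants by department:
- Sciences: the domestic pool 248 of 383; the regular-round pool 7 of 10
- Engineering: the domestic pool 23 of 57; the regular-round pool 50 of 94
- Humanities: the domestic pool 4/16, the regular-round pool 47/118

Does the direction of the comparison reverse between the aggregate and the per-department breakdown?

Sciences: the domestic pool 248/383 = 64.8%, the regular-round pool 7/10 = 70.0% → the regular-round pool
Engineering: the domestic pool 23/57 = 40.4%, the regular-round pool 50/94 = 53.2% → the regular-round pool
Humanities: the domestic pool 4/16 = 25.0%, the regular-round pool 47/118 = 39.8% → the regular-round pool
Overall: the domestic pool 275/456 = 60.3%, the regular-round pool 104/222 = 46.8% → the domestic pool
The regular-round pool wins each department group but the domestic pool wins overall — the comparison reverses. The regular-round pool's applicants skew toward Humanities, which has a lower base rate.

Yes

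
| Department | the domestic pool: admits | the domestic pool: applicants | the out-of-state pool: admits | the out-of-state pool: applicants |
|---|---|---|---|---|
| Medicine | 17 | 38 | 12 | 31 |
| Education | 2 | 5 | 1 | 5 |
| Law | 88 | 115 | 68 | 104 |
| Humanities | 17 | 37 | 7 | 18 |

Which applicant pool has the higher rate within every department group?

the domestic pool

Medicine: the domestic pool 17/38 = 44.7%, the out-of-state pool 12/31 = 38.7% → the domestic pool
Education: the domestic pool 2/5 = 40.0%, the out-of-state pool 1/5 = 20.0% → the domestic pool
Law: the domestic pool 88/115 = 76.5%, the out-of-state pool 68/104 = 65.4% → the domestic pool
Humanities: the domestic pool 17/37 = 45.9%, the out-of-state pool 7/18 = 38.9% → the domestic pool
The domestic pool has the higher rate in all 4 groups.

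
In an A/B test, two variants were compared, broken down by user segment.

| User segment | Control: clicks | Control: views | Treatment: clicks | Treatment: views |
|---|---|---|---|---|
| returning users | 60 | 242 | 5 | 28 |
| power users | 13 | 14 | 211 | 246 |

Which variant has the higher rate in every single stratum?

Returning users: Control 60/242 = 24.8%, Treatment 5/28 = 17.9% → Control
Power users: Control 13/14 = 92.9%, Treatment 211/246 = 85.8% → Control
Control has the higher rate in both groups.

Control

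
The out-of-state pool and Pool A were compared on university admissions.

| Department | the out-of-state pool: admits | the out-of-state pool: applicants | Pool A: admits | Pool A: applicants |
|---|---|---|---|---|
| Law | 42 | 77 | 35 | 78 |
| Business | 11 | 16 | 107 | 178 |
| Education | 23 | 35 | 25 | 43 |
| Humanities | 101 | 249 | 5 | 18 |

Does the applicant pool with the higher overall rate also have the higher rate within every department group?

Law: the out-of-state pool 42/77 = 54.5%, Pool A 35/78 = 44.9% → the out-of-state pool
Business: the out-of-state pool 11/16 = 68.8%, Pool A 107/178 = 60.1% → the out-of-state pool
Education: the out-of-state pool 23/35 = 65.7%, Pool A 25/43 = 58.1% → the out-of-state pool
Humanities: the out-of-state pool 101/249 = 40.6%, Pool A 5/18 = 27.8% → the out-of-state pool
Overall: the out-of-state pool 177/377 = 46.9%, Pool A 172/317 = 54.3% → Pool A
The out-of-state pool wins each department group but Pool A wins overall — the comparison reverses. The out-of-state pool's applicants skew toward Humanities, which has a lower base rate.

No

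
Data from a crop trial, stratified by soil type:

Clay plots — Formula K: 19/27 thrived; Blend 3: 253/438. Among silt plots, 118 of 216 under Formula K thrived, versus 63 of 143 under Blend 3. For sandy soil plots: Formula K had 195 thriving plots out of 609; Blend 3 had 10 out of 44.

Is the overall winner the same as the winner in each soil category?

No

Clay: Formula K 19/27 = 70.4%, Blend 3 253/438 = 57.8% → Formula K
Silt: Formula K 118/216 = 54.6%, Blend 3 63/143 = 44.1% → Formula K
Sandy soil: Formula K 195/609 = 32.0%, Blend 3 10/44 = 22.7% → Formula K
Overall: Formula K 332/852 = 39.0%, Blend 3 326/625 = 52.2% → Blend 3
Formula K wins each soil group but Blend 3 wins overall — the comparison reverses. Formula K's plots skew toward sandy soil, which has a lower base rate.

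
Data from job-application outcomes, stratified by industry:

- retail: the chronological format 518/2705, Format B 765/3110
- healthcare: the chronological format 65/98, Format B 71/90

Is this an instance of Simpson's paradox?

No

Retail: the chronological format 518/2705 = 19.1%, Format B 765/3110 = 24.6% → Format B
Healthcare: the chronological format 65/98 = 66.3%, Format B 71/90 = 78.9% → Format B
Overall: the chronological format 583/2803 = 20.8%, Format B 836/3200 = 26.1% → Format B
Format B wins overall and in every industry group — no reversal.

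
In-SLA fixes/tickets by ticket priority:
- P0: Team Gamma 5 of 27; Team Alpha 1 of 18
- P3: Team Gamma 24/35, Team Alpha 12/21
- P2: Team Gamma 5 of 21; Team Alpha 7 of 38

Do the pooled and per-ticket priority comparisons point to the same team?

P0: Team Gamma 5/27 = 18.5%, Team Alpha 1/18 = 5.6% → Team Gamma
P3: Team Gamma 24/35 = 68.6%, Team Alpha 12/21 = 57.1% → Team Gamma
P2: Team Gamma 5/21 = 23.8%, Team Alpha 7/38 = 18.4% → Team Gamma
Overall: Team Gamma 34/83 = 41.0%, Team Alpha 20/77 = 26.0% → Team Gamma
Team Gamma wins overall and in every ticket group — no reversal.

Yes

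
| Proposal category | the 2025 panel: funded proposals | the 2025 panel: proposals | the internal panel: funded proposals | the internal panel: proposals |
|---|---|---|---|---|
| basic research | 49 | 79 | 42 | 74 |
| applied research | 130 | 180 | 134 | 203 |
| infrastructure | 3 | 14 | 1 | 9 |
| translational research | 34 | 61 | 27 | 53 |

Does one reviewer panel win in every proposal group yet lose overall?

Basic research: the 2025 panel 49/79 = 62.0%, the internal panel 42/74 = 56.8% → the 2025 panel
Applied research: the 2025 panel 130/180 = 72.2%, the internal panel 134/203 = 66.0% → the 2025 panel
Infrastructure: the 2025 panel 3/14 = 21.4%, the internal panel 1/9 = 11.1% → the 2025 panel
Translational research: the 2025 panel 34/61 = 55.7%, the internal panel 27/53 = 50.9% → the 2025 panel
Overall: the 2025 panel 216/334 = 64.7%, the internal panel 204/339 = 60.2% → the 2025 panel
The 2025 panel wins overall and in every proposal group — no reversal.

No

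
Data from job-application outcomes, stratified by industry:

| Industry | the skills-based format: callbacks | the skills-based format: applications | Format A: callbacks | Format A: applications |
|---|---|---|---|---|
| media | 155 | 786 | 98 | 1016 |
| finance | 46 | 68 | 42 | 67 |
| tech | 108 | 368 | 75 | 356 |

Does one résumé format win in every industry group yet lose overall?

No

Media: the skills-based format 155/786 = 19.7%, Format A 98/1016 = 9.6% → the skills-based format
Finance: the skills-based format 46/68 = 67.6%, Format A 42/67 = 62.7% → the skills-based format
Tech: the skills-based format 108/368 = 29.3%, Format A 75/356 = 21.1% → the skills-based format
Overall: the skills-based format 309/1222 = 25.3%, Format A 215/1439 = 14.9% → the skills-based format
The skills-based format wins overall and in every industry group — no reversal.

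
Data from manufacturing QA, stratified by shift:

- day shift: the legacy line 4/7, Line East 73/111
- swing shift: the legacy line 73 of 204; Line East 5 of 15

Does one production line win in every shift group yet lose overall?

No

Day shift: the legacy line 4/7 = 57.1%, Line East 73/111 = 65.8% → Line East
Swing shift: the legacy line 73/204 = 35.8%, Line East 5/15 = 33.3% → the legacy line
Overall: the legacy line 77/211 = 36.5%, Line East 78/126 = 61.9% → Line East
Neither sweeps: the legacy line wins 1 of 2 groups, Line East wins 1. Line East wins overall but not every group — no Simpson reversal.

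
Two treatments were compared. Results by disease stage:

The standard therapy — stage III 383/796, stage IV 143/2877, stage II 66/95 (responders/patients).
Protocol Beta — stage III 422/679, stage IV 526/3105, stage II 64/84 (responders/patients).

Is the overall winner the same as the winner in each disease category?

Stage III: the standard therapy 383/796 = 48.1%, Protocol Beta 422/679 = 62.2% → Protocol Beta
Stage IV: the standard therapy 143/2877 = 5.0%, Protocol Beta 526/3105 = 16.9% → Protocol Beta
Stage II: the standard therapy 66/95 = 69.5%, Protocol Beta 64/84 = 76.2% → Protocol Beta
Overall: the standard therapy 592/3768 = 15.7%, Protocol Beta 1012/3868 = 26.2% → Protocol Beta
Protocol Beta wins overall and in every disease group — no reversal.

Yes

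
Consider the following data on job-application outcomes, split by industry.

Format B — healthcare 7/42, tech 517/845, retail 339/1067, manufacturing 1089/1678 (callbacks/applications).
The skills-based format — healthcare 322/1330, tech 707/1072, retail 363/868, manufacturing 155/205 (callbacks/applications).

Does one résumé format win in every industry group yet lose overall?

Healthcare: Format B 7/42 = 16.7%, the skills-based format 322/1330 = 24.2% → the skills-based format
Tech: Format B 517/845 = 61.2%, the skills-based format 707/1072 = 66.0% → the skills-based format
Retail: Format B 339/1067 = 31.8%, the skills-based format 363/868 = 41.8% → the skills-based format
Manufacturing: Format B 1089/1678 = 64.9%, the skills-based format 155/205 = 75.6% → the skills-based format
Overall: Format B 1952/3632 = 53.7%, the skills-based format 1547/3475 = 44.5% → Format B
The skills-based format wins each industry group but Format B wins overall — the comparison reverses. The skills-based format's applications skew toward healthcare, which has a lower base rate.

Yes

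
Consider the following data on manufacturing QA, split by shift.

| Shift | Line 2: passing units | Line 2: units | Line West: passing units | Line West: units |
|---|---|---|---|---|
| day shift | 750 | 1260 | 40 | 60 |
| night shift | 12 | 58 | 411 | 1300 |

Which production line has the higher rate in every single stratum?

Line West

Day shift: Line 2 750/1260 = 59.5%, Line West 40/60 = 66.7% → Line West
Night shift: Line 2 12/58 = 20.7%, Line West 411/1300 = 31.6% → Line West
Line West has the higher rate in both groups.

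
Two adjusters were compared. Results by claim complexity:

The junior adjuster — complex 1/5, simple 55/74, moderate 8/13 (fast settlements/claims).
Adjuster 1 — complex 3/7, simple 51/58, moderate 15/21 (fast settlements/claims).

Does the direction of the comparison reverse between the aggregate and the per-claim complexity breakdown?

Complex: the junior adjuster 1/5 = 20.0%, Adjuster 1 3/7 = 42.9% → Adjuster 1
Simple: the junior adjuster 55/74 = 74.3%, Adjuster 1 51/58 = 87.9% → Adjuster 1
Moderate: the junior adjuster 8/13 = 61.5%, Adjuster 1 15/21 = 71.4% → Adjuster 1
Overall: the junior adjuster 64/92 = 69.6%, Adjuster 1 69/86 = 80.2% → Adjuster 1
Adjuster 1 wins overall and in every claim group — no reversal.

No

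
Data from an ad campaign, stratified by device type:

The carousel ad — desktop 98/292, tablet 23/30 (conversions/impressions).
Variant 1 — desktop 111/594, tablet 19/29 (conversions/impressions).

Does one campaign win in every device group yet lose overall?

Desktop: the carousel ad 98/292 = 33.6%, Variant 1 111/594 = 18.7% → the carousel ad
Tablet: the carousel ad 23/30 = 76.7%, Variant 1 19/29 = 65.5% → the carousel ad
Overall: the carousel ad 121/322 = 37.6%, Variant 1 130/623 = 20.9% → the carousel ad
The carousel ad wins overall and in every device group — no reversal.

No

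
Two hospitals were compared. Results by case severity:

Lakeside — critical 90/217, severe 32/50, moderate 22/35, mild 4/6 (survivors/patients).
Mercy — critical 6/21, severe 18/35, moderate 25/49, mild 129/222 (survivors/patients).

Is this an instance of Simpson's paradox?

Yes

Critical: Lakeside 90/217 = 41.5%, Mercy 6/21 = 28.6% → Lakeside
Severe: Lakeside 32/50 = 64.0%, Mercy 18/35 = 51.4% → Lakeside
Moderate: Lakeside 22/35 = 62.9%, Mercy 25/49 = 51.0% → Lakeside
Mild: Lakeside 4/6 = 66.7%, Mercy 129/222 = 58.1% → Lakeside
Overall: Lakeside 148/308 = 48.1%, Mercy 178/327 = 54.4% → Mercy
Lakeside wins each case group but Mercy wins overall — the comparison reverses. Lakeside's patients skew toward critical, which has a lower base rate.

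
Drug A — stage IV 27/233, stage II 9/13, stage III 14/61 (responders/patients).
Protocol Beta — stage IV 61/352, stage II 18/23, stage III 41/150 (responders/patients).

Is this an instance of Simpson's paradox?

Stage IV: Drug A 27/233 = 11.6%, Protocol Beta 61/352 = 17.3% → Protocol Beta
Stage II: Drug A 9/13 = 69.2%, Protocol Beta 18/23 = 78.3% → Protocol Beta
Stage III: Drug A 14/61 = 23.0%, Protocol Beta 41/150 = 27.3% → Protocol Beta
Overall: Drug A 50/307 = 16.3%, Protocol Beta 120/525 = 22.9% → Protocol Beta
Protocol Beta wins overall and in every disease group — no reversal.

No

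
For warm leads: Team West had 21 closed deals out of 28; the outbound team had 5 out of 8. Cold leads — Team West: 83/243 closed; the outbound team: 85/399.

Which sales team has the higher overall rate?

Warm: Team West 21/28 = 75.0%, the outbound team 5/8 = 62.5% → Team West
Cold: Team West 83/243 = 34.2%, the outbound team 85/399 = 21.3% → Team West
Overall: Team West 104/271 = 38.4%, the outbound team 90/407 = 22.1% → Team West

Team West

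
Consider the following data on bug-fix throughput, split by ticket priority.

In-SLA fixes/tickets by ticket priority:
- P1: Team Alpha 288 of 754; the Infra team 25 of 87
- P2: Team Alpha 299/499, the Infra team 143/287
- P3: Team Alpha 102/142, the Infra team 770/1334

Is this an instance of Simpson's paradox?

Yes

P1: Team Alpha 288/754 = 38.2%, the Infra team 25/87 = 28.7% → Team Alpha
P2: Team Alpha 299/499 = 59.9%, the Infra team 143/287 = 49.8% → Team Alpha
P3: Team Alpha 102/142 = 71.8%, the Infra team 770/1334 = 57.7% → Team Alpha
Overall: Team Alpha 689/1395 = 49.4%, the Infra team 938/1708 = 54.9% → the Infra team
Team Alpha wins each ticket group but the Infra team wins overall — the comparison reverses. Team Alpha's tickets skew toward P1, which has a lower base rate.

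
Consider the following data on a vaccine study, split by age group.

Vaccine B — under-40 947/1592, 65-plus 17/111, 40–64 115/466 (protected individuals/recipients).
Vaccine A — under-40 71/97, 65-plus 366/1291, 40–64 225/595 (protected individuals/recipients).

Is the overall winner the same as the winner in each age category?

No

Under-40: Vaccine B 947/1592 = 59.5%, Vaccine A 71/97 = 73.2% → Vaccine A
65-plus: Vaccine B 17/111 = 15.3%, Vaccine A 366/1291 = 28.4% → Vaccine A
40–64: Vaccine B 115/466 = 24.7%, Vaccine A 225/595 = 37.8% → Vaccine A
Overall: Vaccine B 1079/2169 = 49.7%, Vaccine A 662/1983 = 33.4% → Vaccine B
Vaccine A wins each age group but Vaccine B wins overall — the comparison reverses. Vaccine A's recipients skew toward 65-plus, which has a lower base rate.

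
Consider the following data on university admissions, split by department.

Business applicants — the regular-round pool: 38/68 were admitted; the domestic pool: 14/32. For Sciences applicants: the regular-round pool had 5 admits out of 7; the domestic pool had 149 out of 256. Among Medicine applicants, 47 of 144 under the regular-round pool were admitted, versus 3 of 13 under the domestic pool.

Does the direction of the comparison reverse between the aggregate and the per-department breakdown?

Yes

Business: the regular-round pool 38/68 = 55.9%, the domestic pool 14/32 = 43.8% → the regular-round pool
Sciences: the regular-round pool 5/7 = 71.4%, the domestic pool 149/256 = 58.2% → the regular-round pool
Medicine: the regular-round pool 47/144 = 32.6%, the domestic pool 3/13 = 23.1% → the regular-round pool
Overall: the regular-round pool 90/219 = 41.1%, the domestic pool 166/301 = 55.1% → the domestic pool
The regular-round pool wins each department group but the domestic pool wins overall — the comparison reverses. The regular-round pool's applicants skew toward Medicine, which has a lower base rate.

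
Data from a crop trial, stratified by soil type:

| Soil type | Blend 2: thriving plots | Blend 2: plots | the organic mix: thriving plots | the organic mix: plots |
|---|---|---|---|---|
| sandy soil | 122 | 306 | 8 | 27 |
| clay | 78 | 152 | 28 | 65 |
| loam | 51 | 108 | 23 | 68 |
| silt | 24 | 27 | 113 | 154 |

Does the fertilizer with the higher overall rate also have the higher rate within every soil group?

Sandy soil: Blend 2 122/306 = 39.9%, the organic mix 8/27 = 29.6% → Blend 2
Clay: Blend 2 78/152 = 51.3%, the organic mix 28/65 = 43.1% → Blend 2
Loam: Blend 2 51/108 = 47.2%, the organic mix 23/68 = 33.8% → Blend 2
Silt: Blend 2 24/27 = 88.9%, the organic mix 113/154 = 73.4% → Blend 2
Overall: Blend 2 275/593 = 46.4%, the organic mix 172/314 = 54.8% → the organic mix
Blend 2 wins each soil group but the organic mix wins overall — the comparison reverses. Blend 2's plots skew toward sandy soil, which has a lower base rate.

No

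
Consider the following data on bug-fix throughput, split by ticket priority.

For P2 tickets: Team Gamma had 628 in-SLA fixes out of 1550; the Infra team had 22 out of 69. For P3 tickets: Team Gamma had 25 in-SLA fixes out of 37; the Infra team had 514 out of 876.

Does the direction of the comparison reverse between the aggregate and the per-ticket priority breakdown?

Yes

P2: Team Gamma 628/1550 = 40.5%, the Infra team 22/69 = 31.9% → Team Gamma
P3: Team Gamma 25/37 = 67.6%, the Infra team 514/876 = 58.7% → Team Gamma
Overall: Team Gamma 653/1587 = 41.1%, the Infra team 536/945 = 56.7% → the Infra team
Team Gamma wins each ticket group but the Infra team wins overall — the comparison reverses. Team Gamma's tickets skew toward P2, which has a lower base rate.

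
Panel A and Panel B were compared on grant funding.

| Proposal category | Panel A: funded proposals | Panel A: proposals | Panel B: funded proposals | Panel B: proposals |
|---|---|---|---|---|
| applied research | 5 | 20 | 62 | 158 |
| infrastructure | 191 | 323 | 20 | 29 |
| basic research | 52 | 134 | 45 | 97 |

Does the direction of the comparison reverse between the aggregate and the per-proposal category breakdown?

Applied research: Panel A 5/20 = 25.0%, Panel B 62/158 = 39.2% → Panel B
Infrastructure: Panel A 191/323 = 59.1%, Panel B 20/29 = 69.0% → Panel B
Basic research: Panel A 52/134 = 38.8%, Panel B 45/97 = 46.4% → Panel B
Overall: Panel A 248/477 = 52.0%, Panel B 127/284 = 44.7% → Panel A
Panel B wins each proposal group but Panel A wins overall — the comparison reverses. Panel B's proposals skew toward applied research, which has a lower base rate.

Yes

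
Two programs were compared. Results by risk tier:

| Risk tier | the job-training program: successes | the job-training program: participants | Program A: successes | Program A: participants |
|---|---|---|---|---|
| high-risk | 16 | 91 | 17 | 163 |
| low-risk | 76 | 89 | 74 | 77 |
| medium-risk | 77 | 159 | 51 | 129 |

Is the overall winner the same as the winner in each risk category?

No

High-risk: the job-training program 16/91 = 17.6%, Program A 17/163 = 10.4% → the job-training program
Low-risk: the job-training program 76/89 = 85.4%, Program A 74/77 = 96.1% → Program A
Medium-risk: the job-training program 77/159 = 48.4%, Program A 51/129 = 39.5% → the job-training program
Overall: the job-training program 169/339 = 49.9%, Program A 142/369 = 38.5% → the job-training program
Neither sweeps: the job-training program wins 2 of 3 groups, Program A wins 1. The job-training program wins overall but not every group — no Simpson reversal.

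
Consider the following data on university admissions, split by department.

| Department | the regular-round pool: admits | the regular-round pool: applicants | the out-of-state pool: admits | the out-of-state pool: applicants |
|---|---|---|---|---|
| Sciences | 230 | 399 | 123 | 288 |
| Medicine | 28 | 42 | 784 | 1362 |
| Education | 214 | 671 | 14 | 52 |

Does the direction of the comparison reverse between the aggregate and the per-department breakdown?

Yes

Sciences: the regular-round pool 230/399 = 57.6%, the out-of-state pool 123/288 = 42.7% → the regular-round pool
Medicine: the regular-round pool 28/42 = 66.7%, the out-of-state pool 784/1362 = 57.6% → the regular-round pool
Education: the regular-round pool 214/671 = 31.9%, the out-of-state pool 14/52 = 26.9% → the regular-round pool
Overall: the regular-round pool 472/1112 = 42.4%, the out-of-state pool 921/1702 = 54.1% → the out-of-state pool
The regular-round pool wins each department group but the out-of-state pool wins overall — the comparison reverses. The regular-round pool's applicants skew toward Education, which has a lower base rate.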